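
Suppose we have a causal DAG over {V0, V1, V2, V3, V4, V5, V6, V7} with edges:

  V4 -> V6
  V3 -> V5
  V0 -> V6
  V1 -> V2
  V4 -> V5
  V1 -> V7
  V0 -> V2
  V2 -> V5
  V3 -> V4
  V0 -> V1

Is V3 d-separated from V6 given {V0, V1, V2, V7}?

No — V3 and V6 are not d-separated given {V0, V1, V2, V7}.

There are 6 undirected paths between V3 and V6; checking each against the conditioning set {V0, V1, V2, V7}:
Path 1: V3 → V4 → V5 ← V2 ← V0 → V6
  V5 is a collider here and neither V5 nor any of its descendants is conditioned on, so the collider stays closed — the path is blocked at V5.
Path 2: V3 → V4 → V5 ← V2 ← V1 ← V0 → V6
  V5 is a collider here and neither V5 nor any of its descendants is conditioned on, so the collider stays closed — the path is blocked at V5.
Path 3: V3 → V4 → V6
  V4 is a chain and V4 is not conditioned on — no node blocks this path, so it is active.
Path 4: V3 → V5 ← V2 ← V0 → V6
  V5 is a collider here and neither V5 nor any of its descendants is conditioned on, so the collider stays closed — the path is blocked at V5.
Path 5: V3 → V5 ← V2 ← V1 ← V0 → V6
  V5 is a collider here and neither V5 nor any of its descendants is conditioned on, so the collider stays closed — the path is blocked at V5.
Path 6: V3 → V5 ← V4 → V6
  V5 is a collider here and neither V5 nor any of its descendants is conditioned on, so the collider stays closed — the path is blocked at V5.
At least one path is unblocked, so d-separation fails.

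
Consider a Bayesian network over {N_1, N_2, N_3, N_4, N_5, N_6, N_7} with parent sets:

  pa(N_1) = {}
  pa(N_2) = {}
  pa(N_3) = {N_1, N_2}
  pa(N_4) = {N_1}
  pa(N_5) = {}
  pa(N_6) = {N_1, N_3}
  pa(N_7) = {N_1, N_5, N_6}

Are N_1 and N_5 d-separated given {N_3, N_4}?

Enumerating the 3 paths from N_1 to N_5 and testing each for blocking by {N_3, N_4}:
  1. N_1 → N_7 ← N_5 — N_7:collider[blocks] ⇒ blocked
  2. N_1 → N_6 → N_7 ← N_5 — N_6:chain[open]; N_7:collider[blocks] ⇒ blocked
  3. N_1 → N_3 → N_6 → N_7 ← N_5 — N_3:chain[blocks]; N_6:chain[open]; N_7:collider[blocks] ⇒ blocked
Every path is blocked, so N_1 and N_5 are d-separated given {N_3, N_4}.

Yes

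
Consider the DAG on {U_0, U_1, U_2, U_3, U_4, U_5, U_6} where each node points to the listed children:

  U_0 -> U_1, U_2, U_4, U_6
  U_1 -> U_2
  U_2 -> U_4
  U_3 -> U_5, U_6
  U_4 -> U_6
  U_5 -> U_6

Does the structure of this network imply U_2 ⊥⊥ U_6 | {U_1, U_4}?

No

There are 6 undirected paths between U_2 and U_6; checking each against the conditioning set {U_1, U_4}:
Path 1: U_2 ← U_0 → U_4 → U_6
  U_4 is a chain here and U_4 is conditioned on, so the path is blocked at U_4.
Path 2: U_2 ← U_0 → U_6
  U_0 is a fork and U_0 is not conditioned on — no node blocks this path, so it is active.
Path 3: U_2 → U_4 ← U_0 → U_6
  U_4 is a collider and U_4 is conditioned on, which opens it; U_0 is a fork and U_0 is not conditioned on — no node blocks this path, so it is active.
Path 4: U_2 → U_4 → U_6
  U_4 is a chain here and U_4 is conditioned on, so the path is blocked at U_4.
Path 5: U_2 ← U_1 ← U_0 → U_4 → U_6
  U_1 is a chain here and U_1 is conditioned on, so the path is blocked at U_1.
Path 6: U_2 ← U_1 ← U_0 → U_6
  U_1 is a chain here and U_1 is conditioned on, so the path is blocked at U_1.
Since the path U_2 ← U_0 → U_6 is active, U_2 and U_6 are not d-separated given {U_1, U_4}.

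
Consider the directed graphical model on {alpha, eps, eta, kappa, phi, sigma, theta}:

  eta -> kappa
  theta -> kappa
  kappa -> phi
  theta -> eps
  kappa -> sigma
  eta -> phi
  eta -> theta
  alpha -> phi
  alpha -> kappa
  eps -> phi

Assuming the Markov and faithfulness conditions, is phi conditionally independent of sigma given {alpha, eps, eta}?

No

There are 6 undirected paths between phi and sigma; checking each against the conditioning set {alpha, eps, eta}:
  1. phi ← kappa → sigma — kappa:fork[open] ⇒ active
  2. phi ← eps ← theta → kappa → sigma — eps:chain[blocks]; theta:fork[open]; kappa:chain[open] ⇒ blocked
  3. phi ← eps ← theta ← eta → kappa → sigma — eps:chain[blocks]; theta:chain[open]; eta:fork[blocks]; kappa:chain[open] ⇒ blocked
  4. phi ← alpha → kappa → sigma — alpha:fork[blocks]; kappa:chain[open] ⇒ blocked
  5. phi ← eta → kappa → sigma — eta:fork[blocks]; kappa:chain[open] ⇒ blocked
  6. phi ← eta → theta → kappa → sigma — eta:fork[blocks]; theta:chain[open]; kappa:chain[open] ⇒ blocked
Because an active path exists, phi and sigma are not d-separated.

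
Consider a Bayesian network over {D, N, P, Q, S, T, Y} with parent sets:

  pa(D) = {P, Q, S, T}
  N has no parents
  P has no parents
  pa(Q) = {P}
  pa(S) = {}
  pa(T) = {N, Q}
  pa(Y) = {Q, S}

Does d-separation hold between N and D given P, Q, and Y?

There are 4 undirected paths between N and D; checking each against the conditioning set {P, Q, Y}:
Path 1: N → T → D
  T is a chain and T is not conditioned on — no node blocks this path, so it is active.
Path 2: N → T ← Q → D
  T is a collider here and neither T nor any of its descendants is conditioned on, so the collider stays closed — the path is blocked at T.
Path 3: N → T ← Q → Y ← S → D
  T is a collider here and neither T nor any of its descendants is conditioned on, so the collider stays closed — the path is blocked at T.
Path 4: N → T ← Q ← P → D
  T is a collider here and neither T nor any of its descendants is conditioned on, so the collider stays closed — the path is blocked at T.
At least one path is unblocked, so d-separation fails.

No — N and D are not d-separated given {P, Q, Y}.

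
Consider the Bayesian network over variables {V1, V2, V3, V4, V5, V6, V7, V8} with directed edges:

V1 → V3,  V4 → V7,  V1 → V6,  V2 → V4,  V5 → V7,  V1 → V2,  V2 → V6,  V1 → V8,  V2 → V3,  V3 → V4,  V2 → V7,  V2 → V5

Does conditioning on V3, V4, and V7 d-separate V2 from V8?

No — V2 and V8 are not d-separated given {V3, V4, V7}.

We examine all 6 paths between V2 and V8:
  1. V2 → V7 ← V4 ← V3 ← V1 → V8 — V7:collider[open]; V4:chain[blocks]; V3:chain[blocks]; V1:fork[open] ⇒ blocked
  2. V2 ← V1 → V8 — V1:fork[open] ⇒ active
  3. V2 → V4 ← V3 ← V1 → V8 — V4:collider[open]; V3:chain[blocks]; V1:fork[open] ⇒ blocked
  4. V2 → V5 → V7 ← V4 ← V3 ← V1 → V8 — V5:chain[open]; V7:collider[open]; V4:chain[blocks]; V3:chain[blocks]; V1:fork[open] ⇒ blocked
  5. V2 → V6 ← V1 → V8 — V6:collider[blocks]; V1:fork[open] ⇒ blocked
  6. V2 → V3 ← V1 → V8 — V3:collider[open]; V1:fork[open] ⇒ active
At least one path is unblocked, so d-separation fails.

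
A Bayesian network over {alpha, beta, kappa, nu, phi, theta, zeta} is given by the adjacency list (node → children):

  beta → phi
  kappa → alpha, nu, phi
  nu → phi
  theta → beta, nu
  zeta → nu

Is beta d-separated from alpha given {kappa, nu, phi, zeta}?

4 paths connect beta and alpha; each must be blocked for d-separation to hold:
Path 1: beta → phi ← kappa → alpha
  kappa is a fork here and kappa is conditioned on, so the path is blocked at kappa.
Path 2: beta → phi ← nu ← kappa → alpha
  nu is a chain here and nu is conditioned on, so the path is blocked at nu.
Path 3: beta ← theta → nu ← kappa → alpha
  kappa is a fork here and kappa is conditioned on, so the path is blocked at kappa.
Path 4: beta ← theta → nu → phi ← kappa → alpha
  nu is a chain here and nu is conditioned on, so the path is blocked at nu.
Every path is blocked, so beta and alpha are d-separated given {kappa, nu, phi, zeta}.

Yes — beta and alpha are d-separated given {kappa, nu, phi, zeta}.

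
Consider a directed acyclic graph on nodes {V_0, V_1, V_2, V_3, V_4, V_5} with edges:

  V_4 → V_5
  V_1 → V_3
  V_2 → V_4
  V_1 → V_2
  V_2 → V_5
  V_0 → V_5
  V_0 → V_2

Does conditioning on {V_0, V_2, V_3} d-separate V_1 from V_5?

Enumerating the 3 paths from V_1 to V_5 and testing each for blocking by {V_0, V_2, V_3}:
Path 1: V_1 → V_2 → V_4 → V_5
  V_2 is a chain here and V_2 is conditioned on, so the path is blocked at V_2.
Path 2: V_1 → V_2 ← V_0 → V_5
  V_0 is a fork here and V_0 is conditioned on, so the path is blocked at V_0.
Path 3: V_1 → V_2 → V_5
  V_2 is a chain here and V_2 is conditioned on, so the path is blocked at V_2.
Every path is blocked, so V_1 and V_5 are d-separated given {V_0, V_2, V_3}.

Yes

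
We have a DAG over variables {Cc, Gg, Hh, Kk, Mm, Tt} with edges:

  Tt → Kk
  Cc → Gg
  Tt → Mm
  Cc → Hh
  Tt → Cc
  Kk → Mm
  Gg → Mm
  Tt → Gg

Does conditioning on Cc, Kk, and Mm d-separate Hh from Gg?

Yes — Hh and Gg are d-separated given {Cc, Kk, Mm}.

4 paths connect Hh and Gg; each must be blocked for d-separation to hold:
Path 1: Hh ← Cc → Gg
  Cc is a fork here and Cc is conditioned on, so the path is blocked at Cc.
Path 2: Hh ← Cc ← Tt → Kk → Mm ← Gg
  Cc is a chain here and Cc is conditioned on, so the path is blocked at Cc.
Path 3: Hh ← Cc ← Tt → Gg
  Cc is a chain here and Cc is conditioned on, so the path is blocked at Cc.
Path 4: Hh ← Cc ← Tt → Mm ← Gg
  Cc is a chain here and Cc is conditioned on, so the path is blocked at Cc.
Since every path is blocked, d-separation holds.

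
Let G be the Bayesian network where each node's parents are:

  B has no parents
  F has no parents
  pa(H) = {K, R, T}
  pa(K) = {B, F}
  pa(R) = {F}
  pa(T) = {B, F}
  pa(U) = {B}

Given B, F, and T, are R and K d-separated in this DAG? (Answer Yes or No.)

There are 6 undirected paths between R and K; checking each against the conditioning set {B, F, T}:
  1. R ← F → K — F:fork[blocks] ⇒ blocked
  2. R ← F → T → H ← K — F:fork[blocks]; T:chain[blocks]; H:collider[blocks] ⇒ blocked
  3. R ← F → T ← B → K — F:fork[blocks]; T:collider[open]; B:fork[blocks] ⇒ blocked
  4. R → H ← K — H:collider[blocks] ⇒ blocked
  5. R → H ← T ← F → K — H:collider[blocks]; T:chain[blocks]; F:fork[blocks] ⇒ blocked
  6. R → H ← T ← B → K — H:collider[blocks]; T:chain[blocks]; B:fork[blocks] ⇒ blocked
All paths are blocked; R ⊥ K | {B, F, T} holds.

Yes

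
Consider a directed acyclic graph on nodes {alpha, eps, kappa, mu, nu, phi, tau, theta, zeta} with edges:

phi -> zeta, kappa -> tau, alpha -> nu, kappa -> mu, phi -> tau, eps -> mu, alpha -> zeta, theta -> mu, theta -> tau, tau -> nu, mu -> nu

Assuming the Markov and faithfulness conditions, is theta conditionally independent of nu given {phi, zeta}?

No — theta and nu are not d-separated given {phi, zeta}.

There are 6 undirected paths between theta and nu; checking each against the conditioning set {phi, zeta}:
Path 1: theta → mu → nu
  mu is a chain and mu is not conditioned on — no node blocks this path, so it is active.
Path 2: theta → mu ← kappa → tau → nu
  mu is a collider here and neither mu nor any of its descendants is conditioned on, so the collider stays closed — the path is blocked at mu.
Path 3: theta → mu ← kappa → tau ← phi → zeta ← alpha → nu
  mu is a collider here and neither mu nor any of its descendants is conditioned on, so the collider stays closed — the path is blocked at mu.
Path 4: theta → tau → nu
  tau is a chain and tau is not conditioned on — no node blocks this path, so it is active.
Path 5: theta → tau ← phi → zeta ← alpha → nu
  tau is a collider here and neither tau nor any of its descendants is conditioned on, so the collider stays closed — the path is blocked at tau.
Path 6: theta → tau ← kappa → mu → nu
  tau is a collider here and neither tau nor any of its descendants is conditioned on, so the collider stays closed — the path is blocked at tau.
At least one path is unblocked, so d-separation fails.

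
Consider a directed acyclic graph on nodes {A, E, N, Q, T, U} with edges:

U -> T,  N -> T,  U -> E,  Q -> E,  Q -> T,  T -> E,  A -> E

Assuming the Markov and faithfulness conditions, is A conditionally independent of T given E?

No — A and T are not d-separated given {E}.

We examine all 3 paths between A and T:
  1. A → E ← U → T — E:collider[open]; U:fork[open] ⇒ active
  2. A → E ← Q → T — E:collider[open]; Q:fork[open] ⇒ active
  3. A → E ← T — E:collider[open] ⇒ active
Since the path A → E ← U → T is active, A and T are not d-separated given {E}.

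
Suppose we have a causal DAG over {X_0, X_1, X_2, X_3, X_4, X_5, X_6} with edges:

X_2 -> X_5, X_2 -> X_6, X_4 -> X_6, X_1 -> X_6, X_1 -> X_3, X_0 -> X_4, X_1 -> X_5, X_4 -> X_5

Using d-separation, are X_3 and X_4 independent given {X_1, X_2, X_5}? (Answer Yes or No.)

Yes

We examine all 4 paths between X_3 and X_4:
  1. X_3 ← X_1 → X_6 ← X_4 — X_1:fork[blocks]; X_6:collider[blocks] ⇒ blocked
  2. X_3 ← X_1 → X_6 ← X_2 → X_5 ← X_4 — X_1:fork[blocks]; X_6:collider[blocks]; X_2:fork[blocks]; X_5:collider[open] ⇒ blocked
  3. X_3 ← X_1 → X_5 ← X_4 — X_1:fork[blocks]; X_5:collider[open] ⇒ blocked
  4. X_3 ← X_1 → X_5 ← X_2 → X_6 ← X_4 — X_1:fork[blocks]; X_5:collider[open]; X_2:fork[blocks]; X_6:collider[blocks] ⇒ blocked
Since every path is blocked, d-separation holds.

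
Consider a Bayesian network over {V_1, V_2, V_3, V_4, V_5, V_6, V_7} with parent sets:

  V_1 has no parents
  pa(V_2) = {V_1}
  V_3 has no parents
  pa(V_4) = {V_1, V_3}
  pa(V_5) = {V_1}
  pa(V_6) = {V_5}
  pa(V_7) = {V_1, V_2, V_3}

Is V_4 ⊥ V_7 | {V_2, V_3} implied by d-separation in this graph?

3 paths connect V_4 and V_7; each must be blocked for d-separation to hold:
Path 1: V_4 ← V_1 → V_7
  V_1 is a fork and V_1 is not conditioned on — no node blocks this path, so it is active.
Path 2: V_4 ← V_1 → V_2 → V_7
  V_2 is a chain here and V_2 is conditioned on, so the path is blocked at V_2.
Path 3: V_4 ← V_3 → V_7
  V_3 is a fork here and V_3 is conditioned on, so the path is blocked at V_3.
Because an active path exists, V_4 and V_7 are not d-separated.

No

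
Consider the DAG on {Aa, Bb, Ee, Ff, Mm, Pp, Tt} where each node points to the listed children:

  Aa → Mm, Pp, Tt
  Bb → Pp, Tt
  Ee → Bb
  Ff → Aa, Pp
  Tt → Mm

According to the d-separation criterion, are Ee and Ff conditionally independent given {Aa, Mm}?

6 paths connect Ee and Ff; each must be blocked for d-separation to hold:
Path 1: Ee → Bb → Pp ← Aa ← Ff
  Pp is a collider here and neither Pp nor any of its descendants is conditioned on, so the collider stays closed — the path is blocked at Pp.
Path 2: Ee → Bb → Pp ← Ff
  Pp is a collider here and neither Pp nor any of its descendants is conditioned on, so the collider stays closed — the path is blocked at Pp.
Path 3: Ee → Bb → Tt ← Aa → Pp ← Ff
  Aa is a fork here and Aa is conditioned on, so the path is blocked at Aa.
Path 4: Ee → Bb → Tt ← Aa ← Ff
  Aa is a chain here and Aa is conditioned on, so the path is blocked at Aa.
Path 5: Ee → Bb → Tt → Mm ← Aa → Pp ← Ff
  Aa is a fork here and Aa is conditioned on, so the path is blocked at Aa.
Path 6: Ee → Bb → Tt → Mm ← Aa ← Ff
  Aa is a chain here and Aa is conditioned on, so the path is blocked at Aa.
Every path is blocked, so Ee and Ff are d-separated given {Aa, Mm}.

Yes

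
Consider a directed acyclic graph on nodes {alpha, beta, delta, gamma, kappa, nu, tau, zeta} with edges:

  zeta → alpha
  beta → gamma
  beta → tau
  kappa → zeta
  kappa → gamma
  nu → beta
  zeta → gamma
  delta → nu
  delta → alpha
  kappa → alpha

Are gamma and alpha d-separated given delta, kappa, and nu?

No — gamma and alpha are not d-separated given {delta, kappa, nu}.

5 paths connect gamma and alpha; each must be blocked for d-separation to hold:
Path 1: gamma ← beta ← nu ← delta → alpha
  nu is a chain here and nu is conditioned on, so the path is blocked at nu.
Path 2: gamma ← kappa → zeta → alpha
  kappa is a fork here and kappa is conditioned on, so the path is blocked at kappa.
Path 3: gamma ← kappa → alpha
  kappa is a fork here and kappa is conditioned on, so the path is blocked at kappa.
Path 4: gamma ← zeta ← kappa → alpha
  kappa is a fork here and kappa is conditioned on, so the path is blocked at kappa.
Path 5: gamma ← zeta → alpha
  zeta is a fork and zeta is not conditioned on — no node blocks this path, so it is active.
Since the path gamma ← zeta → alpha is active, gamma and alpha are not d-separated given {delta, kappa, nu}.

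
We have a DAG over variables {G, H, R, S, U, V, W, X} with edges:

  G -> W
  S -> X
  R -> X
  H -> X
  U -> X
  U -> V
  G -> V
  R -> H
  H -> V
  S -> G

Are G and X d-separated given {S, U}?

There are 4 undirected paths between G and X; checking each against the conditioning set {S, U}:
Path 1: G → V ← H → X
  V is a collider here and neither V nor any of its descendants is conditioned on, so the collider stays closed — the path is blocked at V.
Path 2: G → V ← H ← R → X
  V is a collider here and neither V nor any of its descendants is conditioned on, so the collider stays closed — the path is blocked at V.
Path 3: G → V ← U → X
  V is a collider here and neither V nor any of its descendants is conditioned on, so the collider stays closed — the path is blocked at V.
Path 4: G ← S → X
  S is a fork here and S is conditioned on, so the path is blocked at S.
Since every path is blocked, d-separation holds.

Yes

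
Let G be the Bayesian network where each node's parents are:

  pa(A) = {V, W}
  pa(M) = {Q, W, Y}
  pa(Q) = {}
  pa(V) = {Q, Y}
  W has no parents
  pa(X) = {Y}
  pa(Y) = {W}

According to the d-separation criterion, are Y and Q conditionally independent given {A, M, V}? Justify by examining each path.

6 paths connect Y and Q; each must be blocked for d-separation to hold:
Path 1: Y ← W → M ← Q
  W is a fork and W is not conditioned on; M is a collider and M is conditioned on, which opens it — no node blocks this path, so it is active.
Path 2: Y ← W → A ← V ← Q
  V is a chain here and V is conditioned on, so the path is blocked at V.
Path 3: Y → M ← W → A ← V ← Q
  V is a chain here and V is conditioned on, so the path is blocked at V.
Path 4: Y → M ← Q
  M is a collider and M is conditioned on, which opens it — no node blocks this path, so it is active.
Path 5: Y → V → A ← W → M ← Q
  V is a chain here and V is conditioned on, so the path is blocked at V.
Path 6: Y → V ← Q
  V is a collider and V is conditioned on, which opens it — no node blocks this path, so it is active.
Since the path Y ← W → M ← Q is active, Y and Q are not d-separated given {A, M, V}.

No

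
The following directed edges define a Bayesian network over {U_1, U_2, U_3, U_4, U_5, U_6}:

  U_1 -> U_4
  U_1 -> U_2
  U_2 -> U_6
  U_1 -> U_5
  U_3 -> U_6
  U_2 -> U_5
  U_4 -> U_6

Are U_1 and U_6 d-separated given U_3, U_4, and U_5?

We examine all 3 paths between U_1 and U_6:
Path 1: U_1 → U_2 → U_6
  U_2 is a chain and U_2 is not conditioned on — no node blocks this path, so it is active.
Path 2: U_1 → U_4 → U_6
  U_4 is a chain here and U_4 is conditioned on, so the path is blocked at U_4.
Path 3: U_1 → U_5 ← U_2 → U_6
  U_5 is a collider and U_5 is conditioned on, which opens it; U_2 is a fork and U_2 is not conditioned on — no node blocks this path, so it is active.
At least one path is unblocked, so d-separation fails.

No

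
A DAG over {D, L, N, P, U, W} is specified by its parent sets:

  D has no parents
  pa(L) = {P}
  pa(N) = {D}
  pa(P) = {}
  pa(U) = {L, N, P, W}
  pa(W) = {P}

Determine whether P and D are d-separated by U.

There are 3 undirected paths between P and D; checking each against the conditioning set {U}:
  1. P → U ← N ← D — U:collider[open]; N:chain[open] ⇒ active
  2. P → W → U ← N ← D — W:chain[open]; U:collider[open]; N:chain[open] ⇒ active
  3. P → L → U ← N ← D — L:chain[open]; U:collider[open]; N:chain[open] ⇒ active
Because an active path exists, P and D are not d-separated.

No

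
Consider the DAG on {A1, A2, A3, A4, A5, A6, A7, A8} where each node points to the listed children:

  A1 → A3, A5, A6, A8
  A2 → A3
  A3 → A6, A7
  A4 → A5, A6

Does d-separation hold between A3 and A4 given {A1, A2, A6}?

No

4 paths connect A3 and A4; each must be blocked for d-separation to hold:
Path 1: A3 → A6 ← A1 → A5 ← A4
  A1 is a fork here and A1 is conditioned on, so the path is blocked at A1.
Path 2: A3 → A6 ← A4
  A6 is a collider and A6 is conditioned on, which opens it — no node blocks this path, so it is active.
Path 3: A3 ← A1 → A6 ← A4
  A1 is a fork here and A1 is conditioned on, so the path is blocked at A1.
Path 4: A3 ← A1 → A5 ← A4
  A1 is a fork here and A1 is conditioned on, so the path is blocked at A1.
At least one path is unblocked, so d-separation fails.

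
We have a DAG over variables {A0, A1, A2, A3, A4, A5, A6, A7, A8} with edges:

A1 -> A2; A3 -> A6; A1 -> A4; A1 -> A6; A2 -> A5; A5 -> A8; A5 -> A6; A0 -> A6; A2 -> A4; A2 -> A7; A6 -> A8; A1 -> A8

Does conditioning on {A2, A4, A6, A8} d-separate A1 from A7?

Yes — A1 and A7 are d-separated given {A2, A4, A6, A8}.

We examine all 6 paths between A1 and A7:
Path 1: A1 → A4 ← A2 → A7
  A2 is a fork here and A2 is conditioned on, so the path is blocked at A2.
Path 2: A1 → A2 → A7
  A2 is a chain here and A2 is conditioned on, so the path is blocked at A2.
Path 3: A1 → A8 ← A5 ← A2 → A7
  A2 is a fork here and A2 is conditioned on, so the path is blocked at A2.
Path 4: A1 → A8 ← A6 ← A5 ← A2 → A7
  A6 is a chain here and A6 is conditioned on, so the path is blocked at A6.
Path 5: A1 → A6 → A8 ← A5 ← A2 → A7
  A6 is a chain here and A6 is conditioned on, so the path is blocked at A6.
Path 6: A1 → A6 ← A5 ← A2 → A7
  A2 is a fork here and A2 is conditioned on, so the path is blocked at A2.
Since every path is blocked, d-separation holds.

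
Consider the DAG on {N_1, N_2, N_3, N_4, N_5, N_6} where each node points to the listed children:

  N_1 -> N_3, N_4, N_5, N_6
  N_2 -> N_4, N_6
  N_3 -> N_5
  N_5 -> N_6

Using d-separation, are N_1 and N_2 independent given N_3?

Yes

There are 4 undirected paths between N_1 and N_2; checking each against the conditioning set {N_3}:
Path 1: N_1 → N_3 → N_5 → N_6 ← N_2
  N_3 is a chain here and N_3 is conditioned on, so the path is blocked at N_3.
Path 2: N_1 → N_4 ← N_2
  N_4 is a collider here and neither N_4 nor any of its descendants is conditioned on, so the collider stays closed — the path is blocked at N_4.
Path 3: N_1 → N_6 ← N_2
  N_6 is a collider here and neither N_6 nor any of its descendants is conditioned on, so the collider stays closed — the path is blocked at N_6.
Path 4: N_1 → N_5 → N_6 ← N_2
  N_6 is a collider here and neither N_6 nor any of its descendants is conditioned on, so the collider stays closed — the path is blocked at N_6.
All paths are blocked; N_1 ⊥ N_2 | {N_3} holds.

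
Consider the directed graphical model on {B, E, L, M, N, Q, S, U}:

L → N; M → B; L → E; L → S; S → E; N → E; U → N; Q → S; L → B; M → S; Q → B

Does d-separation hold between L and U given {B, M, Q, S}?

5 paths connect L and U; each must be blocked for d-separation to hold:
Path 1: L → E ← N ← U
  E is a collider here and neither E nor any of its descendants is conditioned on, so the collider stays closed — the path is blocked at E.
Path 2: L → N ← U
  N is a collider here and neither N nor any of its descendants is conditioned on, so the collider stays closed — the path is blocked at N.
Path 3: L → S → E ← N ← U
  S is a chain here and S is conditioned on, so the path is blocked at S.
Path 4: L → B ← Q → S → E ← N ← U
  Q is a fork here and Q is conditioned on, so the path is blocked at Q.
Path 5: L → B ← M → S → E ← N ← U
  M is a fork here and M is conditioned on, so the path is blocked at M.
All paths are blocked; L ⊥ U | {B, M, Q, S} holds.

Yes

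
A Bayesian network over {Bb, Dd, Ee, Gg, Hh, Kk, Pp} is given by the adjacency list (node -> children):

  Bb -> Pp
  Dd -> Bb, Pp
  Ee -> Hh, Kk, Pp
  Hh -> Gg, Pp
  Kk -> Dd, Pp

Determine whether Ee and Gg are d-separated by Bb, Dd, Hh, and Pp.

5 paths connect Ee and Gg; each must be blocked for d-separation to hold:
Path 1: Ee → Kk → Dd → Pp ← Hh → Gg
  Dd is a chain here and Dd is conditioned on, so the path is blocked at Dd.
Path 2: Ee → Kk → Dd → Bb → Pp ← Hh → Gg
  Dd is a chain here and Dd is conditioned on, so the path is blocked at Dd.
Path 3: Ee → Kk → Pp ← Hh → Gg
  Hh is a fork here and Hh is conditioned on, so the path is blocked at Hh.
Path 4: Ee → Hh → Gg
  Hh is a chain here and Hh is conditioned on, so the path is blocked at Hh.
Path 5: Ee → Pp ← Hh → Gg
  Hh is a fork here and Hh is conditioned on, so the path is blocked at Hh.
Since every path is blocked, d-separation holds.

Yes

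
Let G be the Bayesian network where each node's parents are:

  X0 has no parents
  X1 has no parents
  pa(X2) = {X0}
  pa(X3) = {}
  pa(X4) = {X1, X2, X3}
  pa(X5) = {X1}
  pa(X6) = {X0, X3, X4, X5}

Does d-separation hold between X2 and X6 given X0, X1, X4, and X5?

No

Enumerating the 4 paths from X2 to X6 and testing each for blocking by {X0, X1, X4, X5}:
  1. X2 ← X0 → X6 — X0:fork[blocks] ⇒ blocked
  2. X2 → X4 → X6 — X4:chain[blocks] ⇒ blocked
  3. X2 → X4 ← X3 → X6 — X4:collider[open]; X3:fork[open] ⇒ active
  4. X2 → X4 ← X1 → X5 → X6 — X4:collider[open]; X1:fork[blocks]; X5:chain[blocks] ⇒ blocked
Since the path X2 → X4 ← X3 → X6 is active, X2 and X6 are not d-separated given {X0, X1, X4, X5}.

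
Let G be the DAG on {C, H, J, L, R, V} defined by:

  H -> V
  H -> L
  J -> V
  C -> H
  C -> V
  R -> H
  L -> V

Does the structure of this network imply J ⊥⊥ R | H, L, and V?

We examine all 3 paths between J and R:
Path 1: J → V ← L ← H ← R
  L is a chain here and L is conditioned on, so the path is blocked at L.
Path 2: J → V ← H ← R
  H is a chain here and H is conditioned on, so the path is blocked at H.
Path 3: J → V ← C → H ← R
  V is a collider and V is conditioned on, which opens it; C is a fork and C is not conditioned on; H is a collider and H is conditioned on, which opens it — no node blocks this path, so it is active.
At least one path is unblocked, so d-separation fails.

No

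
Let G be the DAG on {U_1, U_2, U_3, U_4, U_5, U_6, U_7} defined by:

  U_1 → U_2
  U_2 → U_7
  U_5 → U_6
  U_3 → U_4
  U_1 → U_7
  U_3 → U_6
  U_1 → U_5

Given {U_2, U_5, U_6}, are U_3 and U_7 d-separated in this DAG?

Yes

Enumerating the 2 paths from U_3 to U_7 and testing each for blocking by {U_2, U_5, U_6}:
Path 1: U_3 → U_6 ← U_5 ← U_1 → U_2 → U_7
  U_5 is a chain here and U_5 is conditioned on, so the path is blocked at U_5.
Path 2: U_3 → U_6 ← U_5 ← U_1 → U_7
  U_5 is a chain here and U_5 is conditioned on, so the path is blocked at U_5.
All paths are blocked; U_3 ⊥ U_7 | {U_2, U_5, U_6} holds.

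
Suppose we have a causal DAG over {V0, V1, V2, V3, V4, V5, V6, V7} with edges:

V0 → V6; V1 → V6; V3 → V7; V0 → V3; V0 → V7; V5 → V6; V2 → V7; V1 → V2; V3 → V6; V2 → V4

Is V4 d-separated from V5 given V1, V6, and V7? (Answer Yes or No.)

5 paths connect V4 and V5; each must be blocked for d-separation to hold:
Path 1: V4 ← V2 → V7 ← V0 → V6 ← V5
  V2 is a fork and V2 is not conditioned on; V7 is a collider and V7 is conditioned on, which opens it; V0 is a fork and V0 is not conditioned on; V6 is a collider and V6 is conditioned on, which opens it — no node blocks this path, so it is active.
Path 2: V4 ← V2 → V7 ← V0 → V3 → V6 ← V5
  V2 is a fork and V2 is not conditioned on; V7 is a collider and V7 is conditioned on, which opens it; V0 is a fork and V0 is not conditioned on; V3 is a chain and V3 is not conditioned on; V6 is a collider and V6 is conditioned on, which opens it — no node blocks this path, so it is active.
Path 3: V4 ← V2 → V7 ← V3 ← V0 → V6 ← V5
  V2 is a fork and V2 is not conditioned on; V7 is a collider and V7 is conditioned on, which opens it; V3 is a chain and V3 is not conditioned on; V0 is a fork and V0 is not conditioned on; V6 is a collider and V6 is conditioned on, which opens it — no node blocks this path, so it is active.
Path 4: V4 ← V2 → V7 ← V3 → V6 ← V5
  V2 is a fork and V2 is not conditioned on; V7 is a collider and V7 is conditioned on, which opens it; V3 is a fork and V3 is not conditioned on; V6 is a collider and V6 is conditioned on, which opens it — no node blocks this path, so it is active.
Path 5: V4 ← V2 ← V1 → V6 ← V5
  V1 is a fork here and V1 is conditioned on, so the path is blocked at V1.
Since the path V4 ← V2 → V7 ← V0 → V6 ← V5 is active, V4 and V5 are not d-separated given {V1, V6, V7}.

No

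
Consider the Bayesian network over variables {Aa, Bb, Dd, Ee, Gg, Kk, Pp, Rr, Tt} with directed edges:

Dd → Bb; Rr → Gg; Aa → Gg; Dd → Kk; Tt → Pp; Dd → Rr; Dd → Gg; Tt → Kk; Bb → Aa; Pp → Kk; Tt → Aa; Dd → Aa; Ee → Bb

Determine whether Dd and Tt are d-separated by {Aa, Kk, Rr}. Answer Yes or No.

No

Enumerating the 6 paths from Dd to Tt and testing each for blocking by {Aa, Kk, Rr}:
Path 1: Dd → Bb → Aa ← Tt
  Bb is a chain and Bb is not conditioned on; Aa is a collider and Aa is conditioned on, which opens it — no node blocks this path, so it is active.
Path 2: Dd → Rr → Gg ← Aa ← Tt
  Rr is a chain here and Rr is conditioned on, so the path is blocked at Rr.
Path 3: Dd → Kk ← Tt
  Kk is a collider and Kk is conditioned on, which opens it — no node blocks this path, so it is active.
Path 4: Dd → Kk ← Pp ← Tt
  Kk is a collider and Kk is conditioned on, which opens it; Pp is a chain and Pp is not conditioned on — no node blocks this path, so it is active.
Path 5: Dd → Aa ← Tt
  Aa is a collider and Aa is conditioned on, which opens it — no node blocks this path, so it is active.
Path 6: Dd → Gg ← Aa ← Tt
  Gg is a collider here and neither Gg nor any of its descendants is conditioned on, so the collider stays closed — the path is blocked at Gg.
Because an active path exists, Dd and Tt are not d-separated.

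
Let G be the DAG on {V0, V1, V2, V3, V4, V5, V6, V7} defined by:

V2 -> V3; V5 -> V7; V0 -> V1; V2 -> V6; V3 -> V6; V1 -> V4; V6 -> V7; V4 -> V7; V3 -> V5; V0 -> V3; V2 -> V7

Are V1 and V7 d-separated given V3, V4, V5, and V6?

There are 6 undirected paths between V1 and V7; checking each against the conditioning set {V3, V4, V5, V6}:
Path 1: V1 ← V0 → V3 → V5 → V7
  V3 is a chain here and V3 is conditioned on, so the path is blocked at V3.
Path 2: V1 ← V0 → V3 ← V2 → V6 → V7
  V6 is a chain here and V6 is conditioned on, so the path is blocked at V6.
Path 3: V1 ← V0 → V3 ← V2 → V7
  V0 is a fork and V0 is not conditioned on; V3 is a collider and V3 is conditioned on, which opens it; V2 is a fork and V2 is not conditioned on — no node blocks this path, so it is active.
Path 4: V1 ← V0 → V3 → V6 ← V2 → V7
  V3 is a chain here and V3 is conditioned on, so the path is blocked at V3.
Path 5: V1 ← V0 → V3 → V6 → V7
  V3 is a chain here and V3 is conditioned on, so the path is blocked at V3.
Path 6: V1 → V4 → V7
  V4 is a chain here and V4 is conditioned on, so the path is blocked at V4.
Because an active path exists, V1 and V7 are not d-separated.

No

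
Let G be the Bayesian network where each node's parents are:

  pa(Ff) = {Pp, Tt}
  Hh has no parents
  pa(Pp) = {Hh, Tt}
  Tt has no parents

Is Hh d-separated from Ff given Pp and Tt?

Yes — Hh and Ff are d-separated given {Pp, Tt}.

There are 2 undirected paths between Hh and Ff; checking each against the conditioning set {Pp, Tt}:
Path 1: Hh → Pp ← Tt → Ff
  Tt is a fork here and Tt is conditioned on, so the path is blocked at Tt.
Path 2: Hh → Pp → Ff
  Pp is a chain here and Pp is conditioned on, so the path is blocked at Pp.
Every path is blocked, so Hh and Ff are d-separated given {Pp, Tt}.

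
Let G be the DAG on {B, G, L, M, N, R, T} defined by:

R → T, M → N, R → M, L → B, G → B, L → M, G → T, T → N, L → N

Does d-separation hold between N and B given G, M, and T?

6 paths connect N and B; each must be blocked for d-separation to hold:
Path 1: N ← L → B
  L is a fork and L is not conditioned on — no node blocks this path, so it is active.
Path 2: N ← L → M ← R → T ← G → B
  G is a fork here and G is conditioned on, so the path is blocked at G.
Path 3: N ← T ← R → M ← L → B
  T is a chain here and T is conditioned on, so the path is blocked at T.
Path 4: N ← T ← G → B
  T is a chain here and T is conditioned on, so the path is blocked at T.
Path 5: N ← M ← L → B
  M is a chain here and M is conditioned on, so the path is blocked at M.
Path 6: N ← M ← R → T ← G → B
  M is a chain here and M is conditioned on, so the path is blocked at M.
Because an active path exists, N and B are not d-separated.

No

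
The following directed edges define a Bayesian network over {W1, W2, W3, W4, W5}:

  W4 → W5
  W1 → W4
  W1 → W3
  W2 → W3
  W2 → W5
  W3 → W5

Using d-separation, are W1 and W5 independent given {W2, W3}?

There are 3 undirected paths between W1 and W5; checking each against the conditioning set {W2, W3}:
Path 1: W1 → W3 → W5
  W3 is a chain here and W3 is conditioned on, so the path is blocked at W3.
Path 2: W1 → W3 ← W2 → W5
  W2 is a fork here and W2 is conditioned on, so the path is blocked at W2.
Path 3: W1 → W4 → W5
  W4 is a chain and W4 is not conditioned on — no node blocks this path, so it is active.
Because an active path exists, W1 and W5 are not d-separated.

No — W1 and W5 are not d-separated given {W2, W3}.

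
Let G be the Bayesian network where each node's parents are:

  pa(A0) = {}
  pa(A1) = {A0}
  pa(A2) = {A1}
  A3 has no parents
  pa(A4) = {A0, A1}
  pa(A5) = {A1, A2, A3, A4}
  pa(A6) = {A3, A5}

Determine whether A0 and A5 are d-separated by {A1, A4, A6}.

Enumerating the 6 paths from A0 to A5 and testing each for blocking by {A1, A4, A6}:
Path 1: A0 → A1 → A4 → A5
  A1 is a chain here and A1 is conditioned on, so the path is blocked at A1.
Path 2: A0 → A1 → A2 → A5
  A1 is a chain here and A1 is conditioned on, so the path is blocked at A1.
Path 3: A0 → A1 → A5
  A1 is a chain here and A1 is conditioned on, so the path is blocked at A1.
Path 4: A0 → A4 ← A1 → A2 → A5
  A1 is a fork here and A1 is conditioned on, so the path is blocked at A1.
Path 5: A0 → A4 ← A1 → A5
  A1 is a fork here and A1 is conditioned on, so the path is blocked at A1.
Path 6: A0 → A4 → A5
  A4 is a chain here and A4 is conditioned on, so the path is blocked at A4.
Since every path is blocked, d-separation holds.

Yes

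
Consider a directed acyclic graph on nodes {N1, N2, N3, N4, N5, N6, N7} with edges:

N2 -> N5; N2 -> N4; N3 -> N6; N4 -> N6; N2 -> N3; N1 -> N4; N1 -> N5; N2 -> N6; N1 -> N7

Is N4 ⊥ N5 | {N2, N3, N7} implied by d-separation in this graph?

We examine all 4 paths between N4 and N5:
  1. N4 ← N2 → N5 — N2:fork[blocks] ⇒ blocked
  2. N4 → N6 ← N3 ← N2 → N5 — N6:collider[blocks]; N3:chain[blocks]; N2:fork[blocks] ⇒ blocked
  3. N4 → N6 ← N2 → N5 — N6:collider[blocks]; N2:fork[blocks] ⇒ blocked
  4. N4 ← N1 → N5 — N1:fork[open] ⇒ active
Because an active path exists, N4 and N5 are not d-separated.

No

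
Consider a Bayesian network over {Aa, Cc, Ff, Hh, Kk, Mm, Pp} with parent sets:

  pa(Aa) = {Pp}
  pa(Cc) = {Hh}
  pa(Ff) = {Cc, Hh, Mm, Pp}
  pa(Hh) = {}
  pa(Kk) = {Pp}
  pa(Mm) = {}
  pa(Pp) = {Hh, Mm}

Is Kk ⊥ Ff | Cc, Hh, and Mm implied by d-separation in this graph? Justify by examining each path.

No

We examine all 4 paths between Kk and Ff:
Path 1: Kk ← Pp ← Hh → Cc → Ff
  Hh is a fork here and Hh is conditioned on, so the path is blocked at Hh.
Path 2: Kk ← Pp ← Hh → Ff
  Hh is a fork here and Hh is conditioned on, so the path is blocked at Hh.
Path 3: Kk ← Pp ← Mm → Ff
  Mm is a fork here and Mm is conditioned on, so the path is blocked at Mm.
Path 4: Kk ← Pp → Ff
  Pp is a fork and Pp is not conditioned on — no node blocks this path, so it is active.
Because an active path exists, Kk and Ff are not d-separated.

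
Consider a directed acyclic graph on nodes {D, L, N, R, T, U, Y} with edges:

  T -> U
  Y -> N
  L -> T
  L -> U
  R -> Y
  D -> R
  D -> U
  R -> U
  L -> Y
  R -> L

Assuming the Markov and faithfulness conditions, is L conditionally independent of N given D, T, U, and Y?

Yes

We examine all 6 paths between L and N:
Path 1: L → Y → N
  Y is a chain here and Y is conditioned on, so the path is blocked at Y.
Path 2: L ← R → Y → N
  Y is a chain here and Y is conditioned on, so the path is blocked at Y.
Path 3: L → U ← D → R → Y → N
  D is a fork here and D is conditioned on, so the path is blocked at D.
Path 4: L → U ← R → Y → N
  Y is a chain here and Y is conditioned on, so the path is blocked at Y.
Path 5: L → T → U ← D → R → Y → N
  T is a chain here and T is conditioned on, so the path is blocked at T.
Path 6: L → T → U ← R → Y → N
  T is a chain here and T is conditioned on, so the path is blocked at T.
Since every path is blocked, d-separation holds.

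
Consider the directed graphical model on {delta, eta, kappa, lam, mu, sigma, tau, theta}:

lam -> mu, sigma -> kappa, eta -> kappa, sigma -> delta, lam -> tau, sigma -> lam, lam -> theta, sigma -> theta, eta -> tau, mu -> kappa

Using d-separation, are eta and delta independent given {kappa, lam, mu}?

No

There are 6 undirected paths between eta and delta; checking each against the conditioning set {kappa, lam, mu}:
  1. eta → tau ← lam → mu → kappa ← sigma → delta — tau:collider[blocks]; lam:fork[blocks]; mu:chain[blocks]; kappa:collider[open]; sigma:fork[open] ⇒ blocked
  2. eta → tau ← lam → theta ← sigma → delta — tau:collider[blocks]; lam:fork[blocks]; theta:collider[blocks]; sigma:fork[open] ⇒ blocked
  3. eta → tau ← lam ← sigma → delta — tau:collider[blocks]; lam:chain[blocks]; sigma:fork[open] ⇒ blocked
  4. eta → kappa ← mu ← lam → theta ← sigma → delta — kappa:collider[open]; mu:chain[blocks]; lam:fork[blocks]; theta:collider[blocks]; sigma:fork[open] ⇒ blocked
  5. eta → kappa ← mu ← lam ← sigma → delta — kappa:collider[open]; mu:chain[blocks]; lam:chain[blocks]; sigma:fork[open] ⇒ blocked
  6. eta → kappa ← sigma → delta — kappa:collider[open]; sigma:fork[open] ⇒ active
Because an active path exists, eta and delta are not d-separated.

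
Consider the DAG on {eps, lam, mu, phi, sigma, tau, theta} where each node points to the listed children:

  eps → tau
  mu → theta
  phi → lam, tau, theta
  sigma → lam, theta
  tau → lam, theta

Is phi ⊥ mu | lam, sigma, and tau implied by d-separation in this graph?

5 paths connect phi and mu; each must be blocked for d-separation to hold:
Path 1: phi → theta ← mu
  theta is a collider here and neither theta nor any of its descendants is conditioned on, so the collider stays closed — the path is blocked at theta.
Path 2: phi → lam ← sigma → theta ← mu
  sigma is a fork here and sigma is conditioned on, so the path is blocked at sigma.
Path 3: phi → lam ← tau → theta ← mu
  tau is a fork here and tau is conditioned on, so the path is blocked at tau.
Path 4: phi → tau → theta ← mu
  tau is a chain here and tau is conditioned on, so the path is blocked at tau.
Path 5: phi → tau → lam ← sigma → theta ← mu
  tau is a chain here and tau is conditioned on, so the path is blocked at tau.
Since every path is blocked, d-separation holds.

Yes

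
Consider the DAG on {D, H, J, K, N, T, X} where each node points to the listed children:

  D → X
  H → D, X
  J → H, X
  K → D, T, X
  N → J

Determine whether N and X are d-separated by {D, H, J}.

Yes

There are 4 undirected paths between N and X; checking each against the conditioning set {D, H, J}:
  1. N → J → X — J:chain[blocks] ⇒ blocked
  2. N → J → H → X — J:chain[blocks]; H:chain[blocks] ⇒ blocked
  3. N → J → H → D ← K → X — J:chain[blocks]; H:chain[blocks]; D:collider[open]; K:fork[open] ⇒ blocked
  4. N → J → H → D → X — J:chain[blocks]; H:chain[blocks]; D:chain[blocks] ⇒ blocked
Every path is blocked, so N and X are d-separated given {D, H, J}.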